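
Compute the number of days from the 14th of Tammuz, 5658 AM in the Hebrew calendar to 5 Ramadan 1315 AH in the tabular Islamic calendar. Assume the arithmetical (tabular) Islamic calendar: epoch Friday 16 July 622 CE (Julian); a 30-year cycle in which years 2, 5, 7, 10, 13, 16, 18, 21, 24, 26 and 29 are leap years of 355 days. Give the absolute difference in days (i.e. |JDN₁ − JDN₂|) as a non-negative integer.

JDN of the first date = 2414475.
JDN of the second date = 2414318.
|2414318 − 2414475| = 157.

157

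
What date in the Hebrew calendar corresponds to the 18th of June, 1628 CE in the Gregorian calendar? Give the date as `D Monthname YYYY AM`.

Julian Day Number of the source date = 2315844.
Converting JDN 2315844 to the Hebrew calendar gives 17 Sivan 5388 AM.

17 Sivan 5388 AM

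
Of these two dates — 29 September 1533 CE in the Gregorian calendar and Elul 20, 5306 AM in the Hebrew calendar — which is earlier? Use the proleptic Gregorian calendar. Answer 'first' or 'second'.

first

The two dates have Julian Day Numbers 2281248 and 2285964 respectively.
Since 2281248 < 2285964, the first date comes first.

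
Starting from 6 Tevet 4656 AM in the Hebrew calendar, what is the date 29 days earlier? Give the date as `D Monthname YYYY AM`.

7 Kislev 4656 AM

JDN of 6 Tevet 4656 AM = 2048316.
2048316 − 29 = 2048287.
JDN 2048287 in the Hebrew calendar is 7 Kislev 4656 AM.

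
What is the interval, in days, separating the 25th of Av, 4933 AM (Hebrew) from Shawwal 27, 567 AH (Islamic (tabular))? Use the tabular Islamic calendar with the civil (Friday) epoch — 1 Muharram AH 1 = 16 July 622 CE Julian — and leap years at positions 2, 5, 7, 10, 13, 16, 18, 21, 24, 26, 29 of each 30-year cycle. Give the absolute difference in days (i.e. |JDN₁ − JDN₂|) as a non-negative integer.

410

JDN of the first date = 2149714.
JDN of the second date = 2149304.
|2149304 − 2149714| = 410.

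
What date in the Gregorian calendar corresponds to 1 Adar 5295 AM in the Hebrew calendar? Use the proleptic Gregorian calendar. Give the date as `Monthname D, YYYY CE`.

Julian Day Number of the source date = 2281752.
Converting JDN 2281752 to the Gregorian calendar gives 15 February 1535 CE.

February 15, 1535 CE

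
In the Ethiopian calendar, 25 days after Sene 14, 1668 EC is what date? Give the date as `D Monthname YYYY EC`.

JDN of Sene 14, 1668 EC = 2333376.
2333376 + 25 = 2333401.
JDN 2333401 in the Ethiopian calendar is 9 Hamle 1668 EC.

9 Hamle 1668 EC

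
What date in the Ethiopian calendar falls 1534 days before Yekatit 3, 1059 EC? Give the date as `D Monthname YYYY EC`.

20 Hidar 1055 EC

JDN of Yekatit 3, 1059 EC = 2110807.
2110807 − 1534 = 2109273.
JDN 2109273 in the Ethiopian calendar is 20 Hidar 1055 EC.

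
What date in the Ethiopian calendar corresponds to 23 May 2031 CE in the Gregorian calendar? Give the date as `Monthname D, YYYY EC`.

Both dates share Julian Day Number 2463010; in the Ethiopian calendar that is 15 Ginbot 2023 EC.

Ginbot 15, 2023 EC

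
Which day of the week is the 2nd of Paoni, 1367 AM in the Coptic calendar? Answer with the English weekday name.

Equivalently 6 June 1651 Gregorian, JDN 2324232.
JDN 2324232 mod 7 = 1, and JDN 0 was a Monday, so this is a Tuesday.

Tuesday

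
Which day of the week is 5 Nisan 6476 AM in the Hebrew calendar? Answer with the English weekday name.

Monday

This is JDN 2713137 (20 March 2716 Gregorian).
JDN 2713137 mod 7 = 0, and JDN 0 was a Monday, so this is a Monday.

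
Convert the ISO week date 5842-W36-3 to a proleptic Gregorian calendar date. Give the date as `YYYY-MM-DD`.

5842-09-07

ISO week 1 of 5842 is the week containing the first Thursday of 5842.
Week 36, day 3 (Wednesday) lands on 5842-09-07.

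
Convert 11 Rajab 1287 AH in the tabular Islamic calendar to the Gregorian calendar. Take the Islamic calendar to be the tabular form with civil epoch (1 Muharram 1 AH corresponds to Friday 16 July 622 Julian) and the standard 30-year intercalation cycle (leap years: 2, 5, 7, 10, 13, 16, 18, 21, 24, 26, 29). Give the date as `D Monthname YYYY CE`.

Both dates share Julian Day Number 2404343; in the Gregorian calendar that is 7 October 1870 CE.

7 October 1870 CE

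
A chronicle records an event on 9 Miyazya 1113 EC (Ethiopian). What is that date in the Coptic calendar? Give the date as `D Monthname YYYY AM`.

9 Parmouti 837 AM

Julian Day Number of the source date = 2130597.
Converting JDN 2130597 to the Coptic calendar gives 9 Parmouti 837 AM.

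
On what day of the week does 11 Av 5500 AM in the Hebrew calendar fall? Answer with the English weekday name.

In the Gregorian calendar this is 4 August 1740 (JDN 2356798).
JDN 2356798 mod 7 = 3, and JDN 0 was a Monday, so this is a Thursday.

Thursday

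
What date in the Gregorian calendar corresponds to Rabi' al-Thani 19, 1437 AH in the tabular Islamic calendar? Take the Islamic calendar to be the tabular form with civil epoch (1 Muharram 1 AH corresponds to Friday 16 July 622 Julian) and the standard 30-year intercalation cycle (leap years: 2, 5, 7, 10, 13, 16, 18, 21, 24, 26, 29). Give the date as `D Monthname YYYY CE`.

Both dates share Julian Day Number 2457418; in the Gregorian calendar that is 30 January 2016 CE.

30 January 2016 CE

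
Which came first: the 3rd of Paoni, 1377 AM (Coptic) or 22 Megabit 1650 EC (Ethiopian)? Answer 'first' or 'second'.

second

Converting both to JDN: 2327886 vs 2326719; the smaller is the second.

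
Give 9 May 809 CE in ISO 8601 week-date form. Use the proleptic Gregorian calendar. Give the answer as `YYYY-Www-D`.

0809-W19-6

The weekday is Saturday (ISO weekday 6).
That Saturday belongs to ISO week 19 of ISO year 809.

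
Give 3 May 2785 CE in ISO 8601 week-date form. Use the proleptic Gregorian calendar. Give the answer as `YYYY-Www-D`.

2785-W18-5

The weekday is Friday (ISO weekday 5).
That Friday belongs to ISO week 18 of ISO year 2785.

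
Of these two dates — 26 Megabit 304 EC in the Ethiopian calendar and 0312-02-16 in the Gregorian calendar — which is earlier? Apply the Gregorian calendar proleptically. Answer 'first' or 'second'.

second

Converting both to JDN: 1835097 vs 1835061; the smaller is the second.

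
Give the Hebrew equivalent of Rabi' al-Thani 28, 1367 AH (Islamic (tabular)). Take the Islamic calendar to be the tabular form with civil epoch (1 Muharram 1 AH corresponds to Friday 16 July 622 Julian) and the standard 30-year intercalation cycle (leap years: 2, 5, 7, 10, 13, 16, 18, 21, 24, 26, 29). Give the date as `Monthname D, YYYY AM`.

Both dates share Julian Day Number 2432621; in the Hebrew calendar that is 29 Adar I 5708 AM.

Adar I 29, 5708 AM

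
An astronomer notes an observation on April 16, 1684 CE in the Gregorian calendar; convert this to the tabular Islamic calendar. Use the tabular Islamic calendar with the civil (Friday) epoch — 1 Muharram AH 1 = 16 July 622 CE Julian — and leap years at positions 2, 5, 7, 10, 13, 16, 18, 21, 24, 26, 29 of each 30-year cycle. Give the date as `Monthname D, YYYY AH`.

Jumada al-Awwal 1, 1095 AH

Julian Day Number of the source date = 2336235.
Converting JDN 2336235 to the tabular Islamic calendar gives 1 Jumada al-Awwal 1095 AH.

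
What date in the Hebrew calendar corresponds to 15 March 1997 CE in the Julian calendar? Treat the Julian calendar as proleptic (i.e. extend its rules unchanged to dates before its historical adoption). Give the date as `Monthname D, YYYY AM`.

Adar II 19, 5757 AM

Julian Day Number of the source date = 2450536.
Converting JDN 2450536 to the Hebrew calendar gives 19 Adar II 5757 AM.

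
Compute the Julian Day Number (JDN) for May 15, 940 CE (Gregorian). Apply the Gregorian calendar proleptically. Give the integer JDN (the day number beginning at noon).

2064523

JDN 2299161 is 15 October 1582 CE (Gregorian); the target day is −234638 days from there, so JDN = 2064523.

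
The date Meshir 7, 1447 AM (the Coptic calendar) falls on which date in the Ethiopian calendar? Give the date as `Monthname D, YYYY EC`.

Julian Day Number of the source date = 2353337.
Converting JDN 2353337 to the Ethiopian calendar gives 7 Yekatit 1723 EC.

Yekatit 7, 1723 EC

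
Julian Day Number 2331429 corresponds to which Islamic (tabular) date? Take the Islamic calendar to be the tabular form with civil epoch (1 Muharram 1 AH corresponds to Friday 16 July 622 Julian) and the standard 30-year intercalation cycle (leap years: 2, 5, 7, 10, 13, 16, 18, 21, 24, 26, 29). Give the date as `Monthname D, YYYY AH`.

Shawwal 8, 1081 AH

JDN 2331429 is 18 February 1671 in the Gregorian calendar.
In the tabular Islamic calendar that day is Shawwal 8, 1081 AH.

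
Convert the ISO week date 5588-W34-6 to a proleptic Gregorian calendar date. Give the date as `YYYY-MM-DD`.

5588-08-27

ISO week 1 of 5588 is the week containing the first Thursday of 5588.
Week 34, day 6 (Saturday) lands on 5588-08-27.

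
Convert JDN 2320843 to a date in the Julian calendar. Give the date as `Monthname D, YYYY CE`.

The Gregorian equivalent of JDN 2320843 is 24 February 1642.
In the Julian calendar that day is February 14, 1642 CE.

February 14, 1642 CE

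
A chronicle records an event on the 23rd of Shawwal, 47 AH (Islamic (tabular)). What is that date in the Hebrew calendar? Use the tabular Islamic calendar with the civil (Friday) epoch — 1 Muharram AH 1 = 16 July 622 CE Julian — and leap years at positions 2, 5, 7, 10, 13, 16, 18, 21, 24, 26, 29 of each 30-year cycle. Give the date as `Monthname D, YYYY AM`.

Kislev 24, 4428 AM

Julian Day Number of the source date = 1965029.
Converting JDN 1965029 to the Hebrew calendar gives 24 Kislev 4428 AM.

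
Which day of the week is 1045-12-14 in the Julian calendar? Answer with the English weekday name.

Saturday

This is JDN 2103092 (20 December 1045 Gregorian).
2103092 ≡ 5 (mod 7); counting from Monday = 0 gives Saturday.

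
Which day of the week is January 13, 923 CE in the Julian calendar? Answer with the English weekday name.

Equivalently 18 January 923 Gregorian, JDN 2058196.
JDN 2058196 mod 7 = 0, and JDN 0 was a Monday, so this is a Monday.

Monday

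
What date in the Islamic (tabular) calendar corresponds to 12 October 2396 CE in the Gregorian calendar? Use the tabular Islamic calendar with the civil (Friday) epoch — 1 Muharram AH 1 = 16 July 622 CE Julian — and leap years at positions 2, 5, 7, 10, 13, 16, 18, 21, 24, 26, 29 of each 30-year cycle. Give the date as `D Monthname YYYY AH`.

9 Ramadan 1829 AH

Both dates share Julian Day Number 2596466; in the tabular Islamic calendar that is 9 Ramadan 1829 AH.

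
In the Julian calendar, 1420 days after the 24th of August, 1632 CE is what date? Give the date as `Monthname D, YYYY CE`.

July 14, 1636 CE

Counting 1420 days forward from JDN 2317382 reaches JDN 2318802, which is July 14, 1636 CE.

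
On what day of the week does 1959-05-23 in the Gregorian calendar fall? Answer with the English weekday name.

Since JDN mod 7 = 5 (0 = Monday), the day is Saturday.

Saturday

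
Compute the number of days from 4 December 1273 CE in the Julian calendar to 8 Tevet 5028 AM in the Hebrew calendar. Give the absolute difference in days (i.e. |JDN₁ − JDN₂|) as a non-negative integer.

2169

JDN of the first date = 2186359.
JDN of the second date = 2184190.
|2184190 − 2186359| = 2169.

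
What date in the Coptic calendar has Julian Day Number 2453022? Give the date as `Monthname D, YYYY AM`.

Tobi 8, 1720 AM

JDN 2453022 is 17 January 2004 in the Gregorian calendar.
In the Coptic calendar that day is Tobi 8, 1720 AM.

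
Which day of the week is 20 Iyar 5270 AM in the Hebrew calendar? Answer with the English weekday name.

Tuesday

This is JDN 2272705 (10 May 1510 Gregorian).
JDN 2272705 mod 7 = 1, and JDN 0 was a Monday, so this is a Tuesday.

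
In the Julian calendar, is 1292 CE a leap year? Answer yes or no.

1292 mod 4 = 0, so it is a leap year in the Julian calendar.

yes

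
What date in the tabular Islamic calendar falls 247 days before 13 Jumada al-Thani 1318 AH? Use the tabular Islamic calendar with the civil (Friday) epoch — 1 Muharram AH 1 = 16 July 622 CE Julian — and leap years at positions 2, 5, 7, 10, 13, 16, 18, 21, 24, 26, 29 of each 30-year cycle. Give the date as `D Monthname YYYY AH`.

The starting date is JDN 2415301; 2415301 − 247 = 2415054.
JDN 2415054 corresponds to 2 Shawwal 1317 AH.

2 Shawwal 1317 AH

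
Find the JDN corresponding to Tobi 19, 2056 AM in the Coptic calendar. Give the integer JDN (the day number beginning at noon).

In the Gregorian calendar the same day is 31 January 2340.
JDN 2299161 is 15 October 1582 CE (Gregorian); the target day is +276596 days from there, so JDN = 2575757.

2575757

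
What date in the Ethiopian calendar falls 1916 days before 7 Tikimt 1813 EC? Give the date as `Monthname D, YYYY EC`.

The starting date is JDN 2386090; 2386090 − 1916 = 2384174.
JDN 2384174 corresponds to Hamle 13, 1807 EC.

Hamle 13, 1807 EC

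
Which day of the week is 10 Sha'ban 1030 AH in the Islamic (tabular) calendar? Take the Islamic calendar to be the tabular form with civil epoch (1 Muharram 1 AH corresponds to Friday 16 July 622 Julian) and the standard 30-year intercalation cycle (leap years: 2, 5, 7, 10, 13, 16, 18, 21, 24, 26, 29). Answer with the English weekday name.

Equivalently 30 June 1621 Gregorian, JDN 2313299.
JDN 2313299 mod 7 = 2, and JDN 0 was a Monday, so this is a Wednesday.

Wednesday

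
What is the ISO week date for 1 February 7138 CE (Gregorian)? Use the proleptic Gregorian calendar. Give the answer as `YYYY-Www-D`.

7138-W05-2

The weekday is Tuesday (ISO weekday 2).
That Tuesday belongs to ISO week 5 of ISO year 7138.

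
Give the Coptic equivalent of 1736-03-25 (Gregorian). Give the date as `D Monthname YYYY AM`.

Julian Day Number of the source date = 2355205.
Converting JDN 2355205 to the Coptic calendar gives 18 Paremhat 1452 AM.

18 Paremhat 1452 AM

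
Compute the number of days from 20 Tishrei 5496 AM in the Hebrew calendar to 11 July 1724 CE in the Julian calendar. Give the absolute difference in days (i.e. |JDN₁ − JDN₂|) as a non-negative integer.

First date → JDN 2355034; second date → JDN 2350941.
The interval is |2355034 − 2350941| = 4093 days.

4093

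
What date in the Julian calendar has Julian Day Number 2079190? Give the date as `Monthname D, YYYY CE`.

JDN 2079190 is 11 July 980 in the proleptic Gregorian calendar.
In the Julian calendar that day is July 6, 980 CE.

July 6, 980 CE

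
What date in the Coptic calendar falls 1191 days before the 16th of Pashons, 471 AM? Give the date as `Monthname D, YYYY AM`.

The starting date is JDN 1996952; 1996952 − 1191 = 1995761.
JDN 1995761 corresponds to Meshir 10, 468 AM.

Meshir 10, 468 AM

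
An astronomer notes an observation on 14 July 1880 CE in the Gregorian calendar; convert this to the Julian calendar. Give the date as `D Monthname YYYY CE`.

2 July 1880 CE

The Julian–Gregorian offset here is 12 days (Julian trailing).
14 July 1880 Gregorian − 12 days → 2 July 1880 Julian.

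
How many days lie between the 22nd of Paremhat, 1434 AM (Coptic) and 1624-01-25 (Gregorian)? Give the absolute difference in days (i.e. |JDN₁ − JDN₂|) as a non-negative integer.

34396

JDN of the first date = 2348634.
JDN of the second date = 2314238.
|2314238 − 2348634| = 34396.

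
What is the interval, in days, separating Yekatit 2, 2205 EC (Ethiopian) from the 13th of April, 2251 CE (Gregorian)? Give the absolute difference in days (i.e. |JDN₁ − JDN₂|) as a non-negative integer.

JDN of the first date = 2529383.
JDN of the second date = 2543323.
|2543323 − 2529383| = 13940.

13940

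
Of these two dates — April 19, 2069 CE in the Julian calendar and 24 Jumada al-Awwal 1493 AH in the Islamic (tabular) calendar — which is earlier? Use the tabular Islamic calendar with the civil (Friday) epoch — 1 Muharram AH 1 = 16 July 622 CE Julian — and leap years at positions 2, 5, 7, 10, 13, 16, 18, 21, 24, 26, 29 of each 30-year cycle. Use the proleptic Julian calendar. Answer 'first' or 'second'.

The two dates have Julian Day Numbers 2476869 and 2477296 respectively.
Since 2476869 < 2477296, the first date comes first.

first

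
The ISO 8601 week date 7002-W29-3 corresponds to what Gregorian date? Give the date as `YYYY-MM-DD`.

7002-07-21

ISO week 1 of 7002 is the week containing the first Thursday of 7002.
Week 29, day 3 (Wednesday) lands on 7002-07-21.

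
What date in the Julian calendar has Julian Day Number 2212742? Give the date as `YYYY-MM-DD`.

The proleptic Gregorian equivalent of JDN 2212742 is 7 March 1346.
In the Julian calendar that day is 1346-02-27.

1346-02-27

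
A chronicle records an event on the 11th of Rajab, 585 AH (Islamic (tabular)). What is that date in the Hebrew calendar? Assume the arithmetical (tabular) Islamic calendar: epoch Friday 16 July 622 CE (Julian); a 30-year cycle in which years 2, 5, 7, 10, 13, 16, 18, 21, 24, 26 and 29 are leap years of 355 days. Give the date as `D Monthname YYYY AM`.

10 Elul 4949 AM

Julian Day Number of the source date = 2155577.
Converting JDN 2155577 to the Hebrew calendar gives 10 Elul 4949 AM.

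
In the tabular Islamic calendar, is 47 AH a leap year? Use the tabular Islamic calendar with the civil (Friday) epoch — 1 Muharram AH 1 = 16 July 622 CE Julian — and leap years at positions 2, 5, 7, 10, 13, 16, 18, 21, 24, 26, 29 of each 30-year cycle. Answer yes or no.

Year 47 AH is year 17 of its 30-year cycle; leap positions are 2, 5, 7, 10, 13, 16, 18, 21, 24, 26, 29, so it is a common year (354 days).

no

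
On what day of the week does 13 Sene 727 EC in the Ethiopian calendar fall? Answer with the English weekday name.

This is JDN 1989674 (11 June 735 Gregorian).
JDN 1989674 mod 7 = 1, and JDN 0 was a Monday, so this is a Tuesday.

Tuesday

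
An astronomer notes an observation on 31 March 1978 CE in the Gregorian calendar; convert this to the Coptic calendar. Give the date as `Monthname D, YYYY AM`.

Paremhat 22, 1694 AM

Julian Day Number of the source date = 2443599.
Converting JDN 2443599 to the Coptic calendar gives 22 Paremhat 1694 AM.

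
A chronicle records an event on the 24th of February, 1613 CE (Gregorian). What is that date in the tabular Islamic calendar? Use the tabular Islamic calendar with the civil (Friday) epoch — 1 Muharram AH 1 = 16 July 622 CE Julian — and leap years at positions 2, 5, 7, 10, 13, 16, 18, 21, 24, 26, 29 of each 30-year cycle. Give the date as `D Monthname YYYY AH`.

Both dates share Julian Day Number 2310251; in the tabular Islamic calendar that is 4 Muharram 1022 AH.

4 Muharram 1022 AH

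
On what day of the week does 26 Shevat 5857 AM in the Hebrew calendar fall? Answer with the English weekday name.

This is JDN 2487013 (8 February 2097 Gregorian).
Since JDN mod 7 = 4 (0 = Monday), the day is Friday.

Friday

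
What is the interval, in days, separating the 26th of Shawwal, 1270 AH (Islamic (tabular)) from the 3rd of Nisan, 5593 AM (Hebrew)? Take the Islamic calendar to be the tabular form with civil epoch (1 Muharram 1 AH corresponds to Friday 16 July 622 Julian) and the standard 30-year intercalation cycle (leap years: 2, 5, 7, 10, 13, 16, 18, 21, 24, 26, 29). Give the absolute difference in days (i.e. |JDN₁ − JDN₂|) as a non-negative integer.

7791

JDN of the first date = 2398422.
JDN of the second date = 2390631.
|2390631 − 2398422| = 7791.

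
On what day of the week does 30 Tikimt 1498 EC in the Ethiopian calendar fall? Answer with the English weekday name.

Monday

Equivalently 6 November 1505 Gregorian, JDN 2271059.
JDN 2271059 mod 7 = 0, and JDN 0 was a Monday, so this is a Monday.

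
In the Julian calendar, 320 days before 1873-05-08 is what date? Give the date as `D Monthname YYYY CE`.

22 June 1872 CE

Counting 320 days back from JDN 2405299 reaches JDN 2404979, which is 22 June 1872 CE.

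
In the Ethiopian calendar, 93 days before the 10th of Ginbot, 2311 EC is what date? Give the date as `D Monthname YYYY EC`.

7 Yekatit 2311 EC

The starting date is JDN 2568197; 2568197 − 93 = 2568104.
JDN 2568104 corresponds to 7 Yekatit 2311 EC.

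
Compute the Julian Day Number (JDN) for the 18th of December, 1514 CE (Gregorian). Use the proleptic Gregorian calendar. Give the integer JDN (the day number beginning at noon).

2274388

JDN 2400001 is 17 November 1858 CE (Gregorian), MJD 0; the target day is −125613 days from there, so JDN = 2274388.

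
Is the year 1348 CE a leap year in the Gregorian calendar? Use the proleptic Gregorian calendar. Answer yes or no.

1348 is divisible by 4 and not by 100, so it is a leap year.

yes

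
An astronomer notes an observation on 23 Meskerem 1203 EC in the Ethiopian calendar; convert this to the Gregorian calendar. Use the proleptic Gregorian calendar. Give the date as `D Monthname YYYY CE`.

Julian Day Number of the source date = 2163273.
Converting JDN 2163273 to the Gregorian calendar gives 27 September 1210 CE.

27 September 1210 CE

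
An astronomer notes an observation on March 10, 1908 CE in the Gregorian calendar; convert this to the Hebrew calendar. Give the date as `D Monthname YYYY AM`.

Julian Day Number of the source date = 2418011.
Converting JDN 2418011 to the Hebrew calendar gives 7 Adar II 5668 AM.

7 Adar II 5668 AM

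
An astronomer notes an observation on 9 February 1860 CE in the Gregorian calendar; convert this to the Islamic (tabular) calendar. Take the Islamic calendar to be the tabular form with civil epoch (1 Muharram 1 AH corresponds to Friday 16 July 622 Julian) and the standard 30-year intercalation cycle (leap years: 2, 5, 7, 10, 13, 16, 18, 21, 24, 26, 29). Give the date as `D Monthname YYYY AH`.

17 Rajab 1276 AH

Both dates share Julian Day Number 2400450; in the tabular Islamic calendar that is 17 Rajab 1276 AH.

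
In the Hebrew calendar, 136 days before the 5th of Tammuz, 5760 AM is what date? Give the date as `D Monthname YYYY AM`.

Counting 136 days back from JDN 2451734 reaches JDN 2451598, which is 17 Adar I 5760 AM.

17 Adar I 5760 AM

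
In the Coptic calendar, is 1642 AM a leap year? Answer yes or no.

no

1642 mod 4 = 2; in the Coptic calendar a year is leap when year mod 4 = 3, so it is a common year.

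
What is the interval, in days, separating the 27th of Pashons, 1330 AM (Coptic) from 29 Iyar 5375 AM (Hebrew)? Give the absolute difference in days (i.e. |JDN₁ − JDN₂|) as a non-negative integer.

JDN of the first date = 2310713.
JDN of the second date = 2311074.
|2311074 − 2310713| = 361.

361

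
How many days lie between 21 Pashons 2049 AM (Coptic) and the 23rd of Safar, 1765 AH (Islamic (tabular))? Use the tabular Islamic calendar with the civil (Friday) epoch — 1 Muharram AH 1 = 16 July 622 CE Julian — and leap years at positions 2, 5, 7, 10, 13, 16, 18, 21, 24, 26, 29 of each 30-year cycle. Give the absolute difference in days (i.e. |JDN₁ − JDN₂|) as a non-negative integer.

First date → JDN 2573322; second date → JDN 2573595.
The interval is |2573322 − 2573595| = 273 days.

273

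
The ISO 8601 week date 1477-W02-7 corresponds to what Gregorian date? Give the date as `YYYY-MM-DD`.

1477-01-14

ISO week 1 of 1477 is the week containing the first Thursday of 1477.
Week 2, day 7 (Sunday) lands on 1477-01-14.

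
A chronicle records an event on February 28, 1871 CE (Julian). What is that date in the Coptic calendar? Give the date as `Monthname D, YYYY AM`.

The source date corresponds to 12 March 1871 in the Gregorian calendar (JDN 2404499).
That day falls on 4 Paremhat 1587 AM in the Coptic calendar.

Paremhat 4, 1587 AM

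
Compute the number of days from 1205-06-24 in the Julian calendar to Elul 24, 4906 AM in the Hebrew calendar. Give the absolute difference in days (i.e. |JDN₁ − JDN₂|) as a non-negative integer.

First date → JDN 2161359; second date → JDN 2139880.
The interval is |2161359 − 2139880| = 21479 days.

21479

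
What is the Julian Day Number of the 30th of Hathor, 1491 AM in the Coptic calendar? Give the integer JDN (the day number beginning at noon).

2369341

In the Gregorian calendar the same day is 7 December 1774.
JDN 2299161 is 15 October 1582 CE (Gregorian); the target day is +70180 days from there, so JDN = 2369341.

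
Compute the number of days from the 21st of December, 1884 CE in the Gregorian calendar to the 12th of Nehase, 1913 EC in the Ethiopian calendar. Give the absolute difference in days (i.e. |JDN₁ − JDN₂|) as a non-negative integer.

First date → JDN 2409532; second date → JDN 2422920.
The interval is |2409532 − 2422920| = 13388 days.

13388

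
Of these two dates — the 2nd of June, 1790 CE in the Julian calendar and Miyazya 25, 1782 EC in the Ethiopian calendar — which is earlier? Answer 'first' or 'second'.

second

The two dates have Julian Day Numbers 2375008 and 2374965 respectively.
Since 2374965 < 2375008, the second date comes first.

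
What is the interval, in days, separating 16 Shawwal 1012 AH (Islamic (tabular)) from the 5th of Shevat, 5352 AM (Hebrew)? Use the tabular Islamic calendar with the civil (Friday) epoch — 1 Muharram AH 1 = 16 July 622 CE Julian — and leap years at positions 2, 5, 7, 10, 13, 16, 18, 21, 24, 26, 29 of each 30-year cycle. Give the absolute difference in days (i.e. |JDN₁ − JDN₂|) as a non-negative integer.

4442

JDN of the first date = 2306986.
JDN of the second date = 2302544.
|2302544 − 2306986| = 4442.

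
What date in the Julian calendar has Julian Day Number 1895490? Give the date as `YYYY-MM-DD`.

0477-07-27

The proleptic Gregorian equivalent of JDN 1895490 is 28 July 477.
In the Julian calendar that day is 0477-07-27.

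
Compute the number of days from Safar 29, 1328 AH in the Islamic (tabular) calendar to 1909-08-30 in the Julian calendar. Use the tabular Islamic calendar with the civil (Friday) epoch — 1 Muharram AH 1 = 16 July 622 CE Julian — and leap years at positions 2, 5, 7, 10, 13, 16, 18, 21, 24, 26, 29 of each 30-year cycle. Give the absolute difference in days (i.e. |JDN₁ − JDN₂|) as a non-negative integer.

JDN of the first date = 2418743.
JDN of the second date = 2418562.
|2418562 − 2418743| = 181.

181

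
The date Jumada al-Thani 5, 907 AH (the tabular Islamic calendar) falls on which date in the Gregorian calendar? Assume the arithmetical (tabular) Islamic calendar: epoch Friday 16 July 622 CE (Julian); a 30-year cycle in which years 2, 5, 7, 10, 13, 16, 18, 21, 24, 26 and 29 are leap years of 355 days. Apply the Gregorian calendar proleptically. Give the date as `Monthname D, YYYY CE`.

Both dates share Julian Day Number 2269648; in the Gregorian calendar that is 26 December 1501 CE.

December 26, 1501 CE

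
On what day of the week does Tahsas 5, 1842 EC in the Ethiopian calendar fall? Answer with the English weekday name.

In the Gregorian calendar this is 13 December 1849 (JDN 2396740).
JDN 2396740 mod 7 = 3, and JDN 0 was a Monday, so this is a Thursday.

Thursday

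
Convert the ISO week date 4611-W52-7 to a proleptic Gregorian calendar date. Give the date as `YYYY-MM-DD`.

ISO week 1 of 4611 is the week containing the first Thursday of 4611.
Week 52, day 7 (Sunday) lands on 4611-12-29.

4611-12-29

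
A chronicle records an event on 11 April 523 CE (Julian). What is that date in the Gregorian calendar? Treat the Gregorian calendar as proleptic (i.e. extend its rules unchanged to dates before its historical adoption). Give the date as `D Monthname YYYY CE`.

For dates in this range the Gregorian date is 2 days ahead of the Julian.
11 April 523 Julian + 2 days → 13 April 523 Gregorian.

13 April 523 CE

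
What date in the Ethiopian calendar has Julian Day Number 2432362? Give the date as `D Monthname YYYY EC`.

18 Sene 1939 EC

The Gregorian equivalent of JDN 2432362 is 25 June 1947.
In the Ethiopian calendar that day is 18 Sene 1939 EC.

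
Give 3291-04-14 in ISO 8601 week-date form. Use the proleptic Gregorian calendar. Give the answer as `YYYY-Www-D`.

The weekday is Saturday (ISO weekday 6).
That Saturday belongs to ISO week 15 of ISO year 3291.

3291-W15-6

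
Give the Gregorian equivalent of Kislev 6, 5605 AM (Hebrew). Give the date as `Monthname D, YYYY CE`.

Julian Day Number of the source date = 2394888.
Converting JDN 2394888 to the Gregorian calendar gives 17 November 1844 CE.

November 17, 1844 CE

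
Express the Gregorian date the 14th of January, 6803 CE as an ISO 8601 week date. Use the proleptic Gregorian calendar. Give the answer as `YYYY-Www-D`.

The weekday is Tuesday (ISO weekday 2).
That Tuesday belongs to ISO week 3 of ISO year 6803.

6803-W03-2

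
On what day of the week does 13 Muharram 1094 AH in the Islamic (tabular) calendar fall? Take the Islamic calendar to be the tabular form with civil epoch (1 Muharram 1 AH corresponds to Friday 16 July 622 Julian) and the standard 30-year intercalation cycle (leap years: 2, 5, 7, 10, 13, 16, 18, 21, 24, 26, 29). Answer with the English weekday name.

Equivalently 12 January 1683 Gregorian, JDN 2335775.
JDN 2335775 mod 7 = 1, and JDN 0 was a Monday, so this is a Tuesday.

Tuesday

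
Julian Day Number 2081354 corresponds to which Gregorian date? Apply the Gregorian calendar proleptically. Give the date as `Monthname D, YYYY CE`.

Counting from JDN 2299161 = 15 Oct 1582 gives an offset of -217807 days.

June 14, 986 CE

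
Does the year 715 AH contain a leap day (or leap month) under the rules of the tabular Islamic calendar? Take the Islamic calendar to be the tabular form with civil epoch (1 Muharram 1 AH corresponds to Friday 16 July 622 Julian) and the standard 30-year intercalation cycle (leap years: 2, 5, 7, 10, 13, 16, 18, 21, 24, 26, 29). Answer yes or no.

Year 715 AH is year 25 of its 30-year cycle; leap positions are 2, 5, 7, 10, 13, 16, 18, 21, 24, 26, 29, so it is a common year (354 days).

no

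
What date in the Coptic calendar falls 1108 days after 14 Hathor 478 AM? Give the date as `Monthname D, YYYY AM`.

The starting date is JDN 1999327; 1999327 + 1108 = 2000435.
JDN 2000435 corresponds to Hathor 26, 481 AM.

Hathor 26, 481 AM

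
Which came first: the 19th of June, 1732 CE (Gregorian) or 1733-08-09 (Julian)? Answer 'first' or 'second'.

first

The two dates have Julian Day Numbers 2353830 and 2354257 respectively.
Since 2353830 < 2354257, the first date comes first.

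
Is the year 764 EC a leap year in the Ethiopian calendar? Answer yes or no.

764 mod 4 = 0; in the Ethiopian calendar a year is leap when year mod 4 = 3, so it is a common year.

no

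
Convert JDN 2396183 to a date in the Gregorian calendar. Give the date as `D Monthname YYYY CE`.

4 June 1848 CE

JDN 2451545 is 1 Jan 2000; 2396183 is −55362 days from there.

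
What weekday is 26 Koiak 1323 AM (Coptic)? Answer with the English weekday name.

Monday

In the Gregorian calendar this is 1 January 1607 (JDN 2308005).
JDN 2308005 mod 7 = 0, and JDN 0 was a Monday, so this is a Monday.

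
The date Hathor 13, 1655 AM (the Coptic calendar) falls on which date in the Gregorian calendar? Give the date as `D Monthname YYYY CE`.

Both dates share Julian Day Number 2429225; in the Gregorian calendar that is 22 November 1938 CE.

22 November 1938 CE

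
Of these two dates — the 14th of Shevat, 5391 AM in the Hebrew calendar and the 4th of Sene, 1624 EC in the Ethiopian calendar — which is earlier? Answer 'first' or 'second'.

first

First date → JDN 2316787; second date → JDN 2317295.
JDN 2316787 < JDN 2317295, so the first date is earlier.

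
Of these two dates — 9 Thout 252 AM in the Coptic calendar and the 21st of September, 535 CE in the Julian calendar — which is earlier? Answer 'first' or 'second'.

first

The two dates have Julian Day Numbers 1916716 and 1916730 respectively.
Since 1916716 < 1916730, the first date comes first.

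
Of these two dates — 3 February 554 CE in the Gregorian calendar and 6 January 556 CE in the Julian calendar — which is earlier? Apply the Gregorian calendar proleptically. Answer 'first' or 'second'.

first

The two dates have Julian Day Numbers 1923438 and 1924142 respectively.
Since 1923438 < 1924142, the first date comes first.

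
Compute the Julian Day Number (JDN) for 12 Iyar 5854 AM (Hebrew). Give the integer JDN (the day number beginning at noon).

In the Gregorian calendar the same day is 28 April 2094.
JDN 2451545 is 1 January 2000 CE (Gregorian); the target day is +34451 days from there, so JDN = 2485996.

2485996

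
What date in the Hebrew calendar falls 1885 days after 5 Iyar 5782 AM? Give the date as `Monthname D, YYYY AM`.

Sivan 29, 5787 AM

JDN of 5 Iyar 5782 AM = 2459706.
2459706 + 1885 = 2461591.
JDN 2461591 in the Hebrew calendar is Sivan 29, 5787 AM.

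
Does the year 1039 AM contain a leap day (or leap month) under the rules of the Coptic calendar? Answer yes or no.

yes

1039 mod 4 = 3; in the Coptic calendar a year is leap when year mod 4 = 3, so it is a leap year.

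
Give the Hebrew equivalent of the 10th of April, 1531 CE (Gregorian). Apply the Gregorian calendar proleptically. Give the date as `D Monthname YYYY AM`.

13 Nisan 5291 AM

Both dates share Julian Day Number 2280345; in the Hebrew calendar that is 13 Nisan 5291 AM.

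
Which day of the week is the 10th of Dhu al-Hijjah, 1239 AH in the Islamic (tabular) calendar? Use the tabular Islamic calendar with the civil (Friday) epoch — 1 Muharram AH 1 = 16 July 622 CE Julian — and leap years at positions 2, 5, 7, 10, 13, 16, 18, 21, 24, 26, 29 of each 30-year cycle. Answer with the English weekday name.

Equivalently 6 August 1824 Gregorian, JDN 2387480.
Since JDN mod 7 = 4 (0 = Monday), the day is Friday.

Friday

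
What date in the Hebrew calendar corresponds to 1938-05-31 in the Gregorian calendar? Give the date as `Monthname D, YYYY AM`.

Julian Day Number of the source date = 2429050.
Converting JDN 2429050 to the Hebrew calendar gives 1 Sivan 5698 AM.

Sivan 1, 5698 AM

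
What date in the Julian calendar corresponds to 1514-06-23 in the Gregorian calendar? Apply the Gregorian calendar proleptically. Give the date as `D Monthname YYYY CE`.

13 June 1514 CE

The Julian–Gregorian offset here is 10 days (Julian trailing).
23 June 1514 Gregorian − 10 days → 13 June 1514 Julian.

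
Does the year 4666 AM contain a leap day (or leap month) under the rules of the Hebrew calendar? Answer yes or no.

Hebrew year 4666 is year 11 of its 19-year Metonic cycle; leap years are at positions 3, 6, 8, 11, 14, 17, 19, so it is a leap year (13 months).

yes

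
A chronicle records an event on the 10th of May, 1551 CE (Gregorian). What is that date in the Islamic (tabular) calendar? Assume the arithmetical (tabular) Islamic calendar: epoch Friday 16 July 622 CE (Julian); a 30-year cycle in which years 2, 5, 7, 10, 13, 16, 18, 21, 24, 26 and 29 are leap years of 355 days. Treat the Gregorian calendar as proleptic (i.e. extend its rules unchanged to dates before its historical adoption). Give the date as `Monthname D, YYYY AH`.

Rabi' al-Thani 23, 958 AH

Both dates share Julian Day Number 2287680; in the tabular Islamic calendar that is 23 Rabi' al-Thani 958 AH.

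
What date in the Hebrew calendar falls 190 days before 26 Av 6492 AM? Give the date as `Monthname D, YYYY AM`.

Counting 190 days back from JDN 2719123 reaches JDN 2718933, which is Shevat 13, 6492 AM.

Shevat 13, 6492 AM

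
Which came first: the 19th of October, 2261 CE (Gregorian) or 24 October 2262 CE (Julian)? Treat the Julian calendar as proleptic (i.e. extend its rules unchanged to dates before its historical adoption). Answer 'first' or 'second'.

First date → JDN 2547165; second date → JDN 2547550.
JDN 2547165 < JDN 2547550, so the first date is earlier.

first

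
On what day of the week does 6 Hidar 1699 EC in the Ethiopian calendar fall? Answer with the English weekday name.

Saturday

Equivalently 13 November 1706 Gregorian, JDN 2344480.
JDN 2344480 mod 7 = 5, and JDN 0 was a Monday, so this is a Saturday.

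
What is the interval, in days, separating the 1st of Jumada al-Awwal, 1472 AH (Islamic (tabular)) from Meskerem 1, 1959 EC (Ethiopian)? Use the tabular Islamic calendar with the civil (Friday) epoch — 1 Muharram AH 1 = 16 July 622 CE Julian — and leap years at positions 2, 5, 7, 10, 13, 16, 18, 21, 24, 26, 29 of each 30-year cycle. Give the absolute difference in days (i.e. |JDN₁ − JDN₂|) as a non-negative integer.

30451

JDN of the first date = 2469831.
JDN of the second date = 2439380.
|2439380 − 2469831| = 30451.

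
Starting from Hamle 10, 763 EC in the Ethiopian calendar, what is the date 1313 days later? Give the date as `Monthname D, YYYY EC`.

JDN of Hamle 10, 763 EC = 2002850.
2002850 + 1313 = 2004163.
JDN 2004163 in the Ethiopian calendar is Yekatit 12, 767 EC.

Yekatit 12, 767 EC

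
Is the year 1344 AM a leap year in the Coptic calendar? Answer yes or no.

1344 mod 4 = 0; in the Coptic calendar a year is leap when year mod 4 = 3, so it is a common year.

no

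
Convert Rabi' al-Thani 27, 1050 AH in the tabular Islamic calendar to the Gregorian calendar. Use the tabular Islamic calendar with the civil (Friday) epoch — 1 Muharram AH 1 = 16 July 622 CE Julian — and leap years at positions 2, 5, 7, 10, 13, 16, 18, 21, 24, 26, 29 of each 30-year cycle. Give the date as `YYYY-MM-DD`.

Julian Day Number of the source date = 2320286.
Converting JDN 2320286 to the Gregorian calendar gives 16 August 1640 CE.

1640-08-16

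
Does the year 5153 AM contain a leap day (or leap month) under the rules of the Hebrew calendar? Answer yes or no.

Hebrew year 5153 is year 4 of its 19-year Metonic cycle; leap years are at positions 3, 6, 8, 11, 14, 17, 19, so it is a common year (12 months).

no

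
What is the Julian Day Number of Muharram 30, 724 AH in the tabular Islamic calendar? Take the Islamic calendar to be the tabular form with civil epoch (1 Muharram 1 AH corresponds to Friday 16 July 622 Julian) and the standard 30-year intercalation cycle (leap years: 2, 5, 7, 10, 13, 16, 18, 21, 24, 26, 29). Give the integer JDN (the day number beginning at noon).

Equivalently 5 February 1324 (proleptic Gregorian).
JDN 2299161 is 15 October 1582 CE (Gregorian); the target day is −94485 days from there, so JDN = 2204676.

2204676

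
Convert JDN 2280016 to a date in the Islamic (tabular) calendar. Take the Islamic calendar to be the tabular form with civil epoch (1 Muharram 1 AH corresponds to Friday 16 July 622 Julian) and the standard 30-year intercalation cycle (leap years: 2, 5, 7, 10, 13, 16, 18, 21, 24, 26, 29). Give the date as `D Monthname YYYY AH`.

8 Ramadan 936 AH

JDN 2280016 is 16 May 1530 in the proleptic Gregorian calendar.
In the tabular Islamic calendar that day is 8 Ramadan 936 AH.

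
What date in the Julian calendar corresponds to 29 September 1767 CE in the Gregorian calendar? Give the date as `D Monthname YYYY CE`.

The Julian–Gregorian offset here is 11 days (Julian trailing).
29 September 1767 Gregorian − 11 days → 18 September 1767 Julian.

18 September 1767 CE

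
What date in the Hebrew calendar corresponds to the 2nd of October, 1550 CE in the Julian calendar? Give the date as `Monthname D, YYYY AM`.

Tishrei 22, 5311 AM

Julian Day Number of the source date = 2287470.
Converting JDN 2287470 to the Hebrew calendar gives 22 Tishrei 5311 AM.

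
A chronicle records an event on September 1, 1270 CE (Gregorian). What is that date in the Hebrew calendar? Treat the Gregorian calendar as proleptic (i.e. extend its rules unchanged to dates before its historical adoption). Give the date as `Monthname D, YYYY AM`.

Julian Day Number of the source date = 2185162.
Converting JDN 2185162 to the Hebrew calendar gives 6 Elul 5030 AM.

Elul 6, 5030 AM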